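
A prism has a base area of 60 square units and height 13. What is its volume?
Volume = base area * height
Volume = 60 * 13
Volume = 780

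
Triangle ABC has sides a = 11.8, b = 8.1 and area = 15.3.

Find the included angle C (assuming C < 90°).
Area = ½ab·sin(C)  →  sin(C) = 2·Area/(ab)
sin(C) = 2·15.3/(11.8·8.1) = 0.320151
C = arcsin(0.320151) = 18.67°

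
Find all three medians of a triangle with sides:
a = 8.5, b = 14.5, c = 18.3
Using m_x = ½√(2y² + 2z² - x²):
m_a = ½√(2·14.5² + 2·18.3² - 8.5²) = ½√1018.03 = 15.95
m_b = ½√(2·8.5² + 2·18.3² - 14.5²) = ½√604.03 = 12.29
m_c = ½√(2·8.5² + 2·14.5² - 18.3²) = ½√230.11 = 7.585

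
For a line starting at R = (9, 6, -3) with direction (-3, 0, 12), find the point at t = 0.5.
P(0.5) = (9 + (-3)(0.5), 6 + 0(0.5), -3 + 12(0.5)) = (7.5, 6, 3)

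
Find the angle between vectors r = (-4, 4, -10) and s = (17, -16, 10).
r·s = -232, |r|² = 132, |s|² = 645
cos θ = -232/√85140 ≈ -0.7951
θ ≈ 142.7°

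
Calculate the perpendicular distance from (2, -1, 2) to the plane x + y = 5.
d = |1(2) + 1(-1) + 0(2) - (5)| / √(1² + 1² + 0²) = 4/√2 = 2.828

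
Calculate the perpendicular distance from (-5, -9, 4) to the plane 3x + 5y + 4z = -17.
d = |3(-5) + 5(-9) + 4(4) - (-17)| / √(3² + 5² + 4²) = 27/√50 = 3.818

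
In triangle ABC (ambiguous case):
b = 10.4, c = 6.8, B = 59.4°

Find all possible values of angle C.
sin(C)/c = sin(B)/b  →  sin(C) = c·sin(B)/b = 6.8·sin(59.4°)/10.4 = 0.562793
C₁ = arcsin(0.562793) = 34.25°,  C₂ = 180° - C₁ = 145.75°
Check C₂: A = 180° - 59.4° - 145.75° = -25.15° ≤ 0, rejected
C = 34.25° (one solution)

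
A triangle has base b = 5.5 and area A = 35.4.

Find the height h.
A = ½bh  →  h = 2A/b
h = 2·35.4/5.5 = 12.87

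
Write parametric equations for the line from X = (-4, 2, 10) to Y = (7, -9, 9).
Direction vector d = Y - X = (11, -11, -1)
x = -4 + 11t, y = 2 - 11t, z = 10 - t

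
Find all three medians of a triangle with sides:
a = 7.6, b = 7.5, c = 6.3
Using m_x = ½√(2y² + 2z² - x²):
m_a = ½√(2·7.5² + 2·6.3² - 7.6²) = ½√134.12 = 5.791
m_b = ½√(2·7.6² + 2·6.3² - 7.5²) = ½√138.65 = 5.887
m_c = ½√(2·7.6² + 2·7.5² - 6.3²) = ½√188.33 = 6.862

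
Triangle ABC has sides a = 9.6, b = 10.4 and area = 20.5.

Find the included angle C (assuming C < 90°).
Area = ½ab·sin(C)  →  sin(C) = 2·Area/(ab)
sin(C) = 2·20.5/(9.6·10.4) = 0.410657
C = arcsin(0.410657) = 24.25°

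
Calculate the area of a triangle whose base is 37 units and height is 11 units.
Area = (1/2) * base * height
Area = (1/2) * 37 * 11
Area = 203.50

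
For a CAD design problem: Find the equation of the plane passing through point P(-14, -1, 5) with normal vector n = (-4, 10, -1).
d = n·P = (-4)(-14) + (10)(-1) + (-1)(5) = 41
Plane: -4x + 10y - z = 41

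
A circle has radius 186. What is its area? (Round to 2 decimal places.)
Area = pi * r²
Area = pi * 186²
Area = pi * 34596
Area = 108686.54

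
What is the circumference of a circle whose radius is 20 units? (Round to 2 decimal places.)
Circumference = 2 * pi * r
Circumference = 2 * pi * 20
Circumference = 125.66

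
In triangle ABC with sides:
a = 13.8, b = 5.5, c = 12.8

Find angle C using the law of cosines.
cos(C) = (a² + b² - c²)/(2ab)
cos(C) = (13.8² + 5.5² - 12.8²)/(2·13.8·5.5) = 56.85/151.8 = 0.374506
C = arccos(0.374506) = 68.01°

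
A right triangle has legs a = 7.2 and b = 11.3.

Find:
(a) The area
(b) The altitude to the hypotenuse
(a) Area = ½ab = ½·7.2·11.3 = 40.68
(b) Hypotenuse c = √(7.2² + 11.3²) = √179.53 = 13.3989
    Area = ½·c·h_c  →  h_c = 2·Area/c = 2·40.68/13.3989 = 6.072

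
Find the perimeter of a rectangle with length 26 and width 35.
Perimeter = 2 * (length + width)
Perimeter = 2 * (26 + 35)
Perimeter = 2 * 61
Perimeter = 122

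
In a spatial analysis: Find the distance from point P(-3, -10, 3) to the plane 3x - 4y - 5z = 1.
d = |3(-3) + (-4)(-10) + (-5)(3) - (1)| / √(3² + (-4)² + (-5)²) = 15/√50 = 2.121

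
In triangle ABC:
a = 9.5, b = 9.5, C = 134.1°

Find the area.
Using A = ½ab·sin(C):
A = ½·9.5·9.5·sin(134.1°) = ½·90.25·0.718126 = 32.41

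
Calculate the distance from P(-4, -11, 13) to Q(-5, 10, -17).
d = √[(-1)² + (21)² + (-30)²] = √1342 = 36.63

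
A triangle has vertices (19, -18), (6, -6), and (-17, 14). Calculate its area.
Using the coordinate formula: Area = (1/2)|x₁(y₂-y₃) + x₂(y₃-y₁) + x₃(y₁-y₂)|
Area = (1/2)|19((-6)-14) + 6(14-(-18)) + (-17)((-18)-(-6))|
Area = (1/2)|19*(-20) + 6*32 + (-17)*(-12)|
Area = (1/2)|(-380) + 192 + 204|
Area = (1/2)*16 = 8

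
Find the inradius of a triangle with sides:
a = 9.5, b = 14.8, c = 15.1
s = (a+b+c)/2 = (9.5+14.8+15.1)/2 = 19.7
Area = √(s(s-a)(s-b)(s-c)) = √(19.7·10.2·4.9·4.6) = 67.2992
r = Area/s = 67.2992/19.7 = 3.416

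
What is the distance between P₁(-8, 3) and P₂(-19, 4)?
Using the distance formula: d = sqrt((x₂-x₁)² + (y₂-y₁)²)
dx = (-19) - (-8) = -11
dy = 4 - 3 = 1
d = sqrt((-11)² + 1²) = sqrt(121 + 1) = sqrt(122) = 11.05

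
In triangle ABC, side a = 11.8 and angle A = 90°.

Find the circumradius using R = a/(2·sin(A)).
R = a/(2·sin(A)) = 11.8/(2·sin(90°))
R = 11.8/(2·1.000000) = 11.8/2.000000 = 5.9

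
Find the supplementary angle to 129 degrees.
Supplementary angles sum to 180 degrees.
Other angle = 180 - 129
Other angle = 51 degrees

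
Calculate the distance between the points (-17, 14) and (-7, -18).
Using the distance formula: d = sqrt((x₂-x₁)² + (y₂-y₁)²)
dx = (-7) - (-17) = 10
dy = (-18) - 14 = -32
d = sqrt(10² + (-32)²) = sqrt(100 + 1024) = sqrt(1124) = 33.53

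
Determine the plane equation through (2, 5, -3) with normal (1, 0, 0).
d = n·P = (1)(2) + (0)(5) + (0)(-3) = 2
Plane: x = 2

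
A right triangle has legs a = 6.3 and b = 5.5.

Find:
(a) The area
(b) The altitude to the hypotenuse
(a) Area = ½ab = ½·6.3·5.5 = 17.325
(b) Hypotenuse c = √(6.3² + 5.5²) = √69.94 = 8.36301
    Area = ½·c·h_c  →  h_c = 2·Area/c = 2·17.325/8.36301 = 4.143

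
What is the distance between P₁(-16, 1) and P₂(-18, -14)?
Using the distance formula: d = sqrt((x₂-x₁)² + (y₂-y₁)²)
dx = (-18) - (-16) = -2
dy = (-14) - 1 = -15
d = sqrt((-2)² + (-15)²) = sqrt(4 + 225) = sqrt(229) = 15.13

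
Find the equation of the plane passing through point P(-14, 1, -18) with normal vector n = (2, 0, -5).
d = n·P = (2)(-14) + (0)(1) + (-5)(-18) = 62
Plane: 2x - 5z = 62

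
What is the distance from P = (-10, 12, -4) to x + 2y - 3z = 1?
d = |1(-10) + 2(12) + (-3)(-4) - (1)| / √(1² + 2² + (-3)²) = 25/√14 = 6.682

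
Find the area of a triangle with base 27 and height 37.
Area = (1/2) * base * height
Area = (1/2) * 27 * 37
Area = 499.50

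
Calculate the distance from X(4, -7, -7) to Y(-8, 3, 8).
d = √[(-12)² + (10)² + (15)²] = √469 = 21.66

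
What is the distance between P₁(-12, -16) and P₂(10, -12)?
Using the distance formula: d = sqrt((x₂-x₁)² + (y₂-y₁)²)
dx = 10 - (-12) = 22
dy = (-12) - (-16) = 4
d = sqrt(22² + 4²) = sqrt(484 + 16) = sqrt(500) = 22.36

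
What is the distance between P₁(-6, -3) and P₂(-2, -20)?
Using the distance formula: d = sqrt((x₂-x₁)² + (y₂-y₁)²)
dx = (-2) - (-6) = 4
dy = (-20) - (-3) = -17
d = sqrt(4² + (-17)²) = sqrt(16 + 289) = sqrt(305) = 17.46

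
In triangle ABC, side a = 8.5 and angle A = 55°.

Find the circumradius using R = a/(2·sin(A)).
R = a/(2·sin(A)) = 8.5/(2·sin(55°))
R = 8.5/(2·0.819152) = 8.5/1.638304 = 5.188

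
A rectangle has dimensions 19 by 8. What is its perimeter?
Perimeter = 2 * (length + width)
Perimeter = 2 * (19 + 8)
Perimeter = 2 * 27
Perimeter = 54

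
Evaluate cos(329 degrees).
cos(329 degrees) = 0.8572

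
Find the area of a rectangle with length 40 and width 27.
Area = length * width
Area = 40 * 27
Area = 1080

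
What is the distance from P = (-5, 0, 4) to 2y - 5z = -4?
d = |0(-5) + 2(0) + (-5)(4) - (-4)| / √(0² + 2² + (-5)²) = 16/√29 = 2.971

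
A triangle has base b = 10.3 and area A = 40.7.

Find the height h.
A = ½bh  →  h = 2A/b
h = 2·40.7/10.3 = 7.903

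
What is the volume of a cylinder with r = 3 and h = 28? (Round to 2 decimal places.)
Volume = pi * r² * h
Volume = pi * 3² * 28
Volume = pi * 9 * 28
Volume = pi * 252
Volume = 791.68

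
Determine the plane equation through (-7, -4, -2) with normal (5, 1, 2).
d = n·P = (5)(-7) + (1)(-4) + (2)(-2) = -43
Plane: 5x + y + 2z = -43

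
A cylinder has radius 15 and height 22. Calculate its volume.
Volume = pi * r² * h
Volume = pi * 15² * 22
Volume = pi * 225 * 22
Volume = pi * 4950
Volume = 15550.88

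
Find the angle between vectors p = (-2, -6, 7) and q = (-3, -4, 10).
p·q = 100, |p|² = 89, |q|² = 125
cos θ = 100/√11125 ≈ 0.9481
θ ≈ 18.54°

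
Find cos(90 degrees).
cos(90 degrees) = 0
Decimal approximation: 0.0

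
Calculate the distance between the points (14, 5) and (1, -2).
Using the distance formula: d = sqrt((x₂-x₁)² + (y₂-y₁)²)
dx = 1 - 14 = -13
dy = (-2) - 5 = -7
d = sqrt((-13)² + (-7)²) = sqrt(169 + 49) = sqrt(218) = 14.76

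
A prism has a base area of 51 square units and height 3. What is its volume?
Volume = base area * height
Volume = 51 * 3
Volume = 153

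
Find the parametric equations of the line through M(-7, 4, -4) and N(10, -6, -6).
Direction vector d = N - M = (17, -10, -2)
x = -7 + 17t, y = 4 - 10t, z = -4 - 2t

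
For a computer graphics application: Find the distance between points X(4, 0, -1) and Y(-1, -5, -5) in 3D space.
d = √[(-5)² + (-5)² + (-4)²] = √66 = 8.124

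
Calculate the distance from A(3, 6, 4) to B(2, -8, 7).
d = √[(-1)² + (-14)² + (3)²] = √206 = 14.35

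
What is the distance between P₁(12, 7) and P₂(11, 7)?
Using the distance formula: d = sqrt((x₂-x₁)² + (y₂-y₁)²)
dx = 11 - 12 = -1
dy = 7 - 7 = 0
d = sqrt((-1)² + 0²) = sqrt(1 + 0) = sqrt(1) = 1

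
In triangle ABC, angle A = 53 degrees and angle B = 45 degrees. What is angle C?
Sum of angles in a triangle = 180 degrees
Third angle = 180 - 53 - 45
Third angle = 82 degrees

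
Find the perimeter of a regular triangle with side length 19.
Perimeter = number of sides * side length
Perimeter = 3 * 19
Perimeter = 57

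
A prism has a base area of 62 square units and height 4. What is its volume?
Volume = base area * height
Volume = 62 * 4
Volume = 248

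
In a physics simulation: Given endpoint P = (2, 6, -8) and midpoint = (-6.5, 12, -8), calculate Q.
Q = (2×(-6.5) - 2, 2×12 - 6, 2×(-8) - (-8)) = (-15, 18, -8)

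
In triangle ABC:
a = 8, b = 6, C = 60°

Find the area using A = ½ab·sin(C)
A = ½·8·6·sin(60°) = ½·48·0.866025 = 20.78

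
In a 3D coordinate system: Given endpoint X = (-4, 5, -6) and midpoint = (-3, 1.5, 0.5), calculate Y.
Y = (2×(-3) - (-4), 2×1.5 - 5, 2×0.5 - (-6)) = (-2, -2, 7)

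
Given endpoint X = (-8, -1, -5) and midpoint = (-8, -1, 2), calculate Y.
Y = (2×(-8) - (-8), 2×(-1) - (-1), 2×2 - (-5)) = (-8, -1, 9)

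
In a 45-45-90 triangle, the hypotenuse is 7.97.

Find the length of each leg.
In a 45-45-90 triangle, hypotenuse = leg·√2  →  leg = hypotenuse/√2
leg = 7.97/√2 = 5.636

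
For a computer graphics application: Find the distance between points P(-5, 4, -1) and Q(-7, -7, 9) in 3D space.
d = √[(-2)² + (-11)² + (10)²] = √225 = 15.0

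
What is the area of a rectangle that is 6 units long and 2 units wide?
Area = length * width
Area = 6 * 2
Area = 12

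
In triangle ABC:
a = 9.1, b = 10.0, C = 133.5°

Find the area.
Using A = ½ab·sin(C):
A = ½·9.1·10.0·sin(133.5°) = ½·91·0.725374 = 33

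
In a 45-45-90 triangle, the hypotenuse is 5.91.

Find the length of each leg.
In a 45-45-90 triangle, hypotenuse = leg·√2  →  leg = hypotenuse/√2
leg = 5.91/√2 = 4.179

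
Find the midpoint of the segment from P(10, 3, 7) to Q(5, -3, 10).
Midpoint = ((10+5)/2, (3-3)/2, (7+10)/2) = (7.5, 0, 8.5)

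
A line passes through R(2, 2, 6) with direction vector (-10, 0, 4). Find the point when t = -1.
P(-1) = (2 + (-10)(-1), 2 + 0(-1), 6 + 4(-1)) = (12, 2, 2)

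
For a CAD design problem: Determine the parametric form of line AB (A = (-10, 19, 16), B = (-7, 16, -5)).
Direction vector d = B - A = (3, -3, -21)
x = -10 + 3t, y = 19 - 3t, z = 16 - 21t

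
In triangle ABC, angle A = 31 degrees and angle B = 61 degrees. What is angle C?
Sum of angles in a triangle = 180 degrees
Third angle = 180 - 31 - 61
Third angle = 88 degrees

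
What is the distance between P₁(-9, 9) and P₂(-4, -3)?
Using the distance formula: d = sqrt((x₂-x₁)² + (y₂-y₁)²)
dx = (-4) - (-9) = 5
dy = (-3) - 9 = -12
d = sqrt(5² + (-12)²) = sqrt(25 + 144) = sqrt(169) = 13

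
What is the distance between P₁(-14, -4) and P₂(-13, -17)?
Using the distance formula: d = sqrt((x₂-x₁)² + (y₂-y₁)²)
dx = (-13) - (-14) = 1
dy = (-17) - (-4) = -13
d = sqrt(1² + (-13)²) = sqrt(1 + 169) = sqrt(170) = 13.04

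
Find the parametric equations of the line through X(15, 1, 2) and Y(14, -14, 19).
Direction vector d = Y - X = (-1, -15, 17)
x = 15 - t, y = 1 - 15t, z = 2 + 17t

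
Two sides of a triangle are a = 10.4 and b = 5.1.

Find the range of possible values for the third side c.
By the triangle inequality: |a - b| < c < a + b
|10.4 - 5.1| < c < 10.4 + 5.1
5.3 < c < 15.5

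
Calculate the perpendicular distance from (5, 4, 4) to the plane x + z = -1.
d = |1(5) + 0(4) + 1(4) - (-1)| / √(1² + 0² + 1²) = 10/√2 = 7.071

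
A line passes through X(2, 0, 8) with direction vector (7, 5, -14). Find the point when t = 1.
P(1) = (2 + 7(1), 0 + 5(1), 8 + (-14)(1)) = (9, 5, -6)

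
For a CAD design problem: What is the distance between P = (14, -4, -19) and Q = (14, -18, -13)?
d = √[(0)² + (-14)² + (6)²] = √232 = 15.23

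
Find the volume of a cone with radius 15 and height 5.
Volume = (1/3) * pi * r² * h
Volume = (1/3) * pi * 15² * 5
Volume = (1/3) * pi * 225 * 5
Volume = (1/3) * pi * 1125
Volume = 1178.10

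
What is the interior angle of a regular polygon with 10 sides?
Interior angle of a regular n-gon = (n-2)*180/n
Interior angle = (10-2)*180/10
Interior angle = 8*180/10
Interior angle = 1440/10
Interior angle = 144 degrees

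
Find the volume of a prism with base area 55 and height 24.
Volume = base area * height
Volume = 55 * 24
Volume = 1320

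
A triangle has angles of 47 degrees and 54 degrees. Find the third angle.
Sum of angles in a triangle = 180 degrees
Third angle = 180 - 47 - 54
Third angle = 79 degrees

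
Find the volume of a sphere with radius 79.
Volume = (4/3) * pi * r³
Volume = (4/3) * pi * 79³
Volume = (4/3) * pi * 493039
Volume = 2065236.93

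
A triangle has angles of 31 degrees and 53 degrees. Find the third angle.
Sum of angles in a triangle = 180 degrees
Third angle = 180 - 31 - 53
Third angle = 96 degrees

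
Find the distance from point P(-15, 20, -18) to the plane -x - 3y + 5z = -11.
d = |(-1)(-15) + (-3)(20) + 5(-18) - (-11)| / √((-1)² + (-3)² + 5²) = 124/√35 = 20.96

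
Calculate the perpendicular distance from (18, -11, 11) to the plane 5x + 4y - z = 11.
d = |5(18) + 4(-11) + (-1)(11) - (11)| / √(5² + 4² + (-1)²) = 24/√42 = 3.703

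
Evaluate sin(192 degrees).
sin(192 degrees) = -0.2079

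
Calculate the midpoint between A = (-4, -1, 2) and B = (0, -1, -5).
Midpoint = ((-4+0)/2, (-1-1)/2, (2-5)/2) = (-2, -1, -1.5)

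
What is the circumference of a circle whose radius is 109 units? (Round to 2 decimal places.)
Circumference = 2 * pi * r
Circumference = 2 * pi * 109
Circumference = 684.87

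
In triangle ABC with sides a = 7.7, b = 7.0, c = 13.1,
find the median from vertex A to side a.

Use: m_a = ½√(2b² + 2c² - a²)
m_a = ½√(2·7.0² + 2·13.1² - 7.7²)
m_a = ½√(98 + 343.22 - 59.29) = ½√381.93 = 9.772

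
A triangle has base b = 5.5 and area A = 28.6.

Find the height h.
A = ½bh  →  h = 2A/b
h = 2·28.6/5.5 = 10.4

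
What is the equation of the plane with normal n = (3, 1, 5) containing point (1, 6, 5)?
d = n·P = (3)(1) + (1)(6) + (5)(5) = 34
Plane: 3x + y + 5z = 34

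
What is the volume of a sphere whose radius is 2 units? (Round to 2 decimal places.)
Volume = (4/3) * pi * r³
Volume = (4/3) * pi * 2³
Volume = (4/3) * pi * 8
Volume = 33.51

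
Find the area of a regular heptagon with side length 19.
For a regular 7-gon with side length s = 19:
Apothem a = s / (2*tan(pi/7)) = 19 / (2*tan(pi/7)) ≈ 19.72695
Perimeter P = 7 * 19 = 133
Area = (1/2) * P * a = (1/2) * 133 * 19.72695 = 1311.84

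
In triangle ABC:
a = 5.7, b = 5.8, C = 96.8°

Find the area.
Using A = ½ab·sin(C):
A = ½·5.7·5.8·sin(96.8°) = ½·33.06·0.992966 = 16.41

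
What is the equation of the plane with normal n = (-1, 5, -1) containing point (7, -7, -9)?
d = n·P = (-1)(7) + (5)(-7) + (-1)(-9) = -33
Plane: -x + 5y - z = -33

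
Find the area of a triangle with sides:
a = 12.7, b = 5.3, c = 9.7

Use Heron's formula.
s = (a+b+c)/2 = (12.7+5.3+9.7)/2 = 13.85
A = √(s(s-a)(s-b)(s-c)) = √(13.85·1.15·8.55·4.15)
A = √565.148 = 23.77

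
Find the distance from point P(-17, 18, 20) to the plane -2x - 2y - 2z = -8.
d = |(-2)(-17) + (-2)(18) + (-2)(20) - (-8)| / √((-2)² + (-2)² + (-2)²) = 34/√12 = 9.815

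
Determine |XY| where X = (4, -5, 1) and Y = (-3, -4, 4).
d = √[(-7)² + (1)² + (3)²] = √59 = 7.681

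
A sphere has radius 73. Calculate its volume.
Volume = (4/3) * pi * r³
Volume = (4/3) * pi * 73³
Volume = (4/3) * pi * 389017
Volume = 1629510.60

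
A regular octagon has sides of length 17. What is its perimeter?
Perimeter = number of sides * side length
Perimeter = 8 * 17
Perimeter = 136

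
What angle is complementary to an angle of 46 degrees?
Complementary angles sum to 90 degrees.
Other angle = 90 - 46
Other angle = 44 degrees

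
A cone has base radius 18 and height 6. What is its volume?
Volume = (1/3) * pi * r² * h
Volume = (1/3) * pi * 18² * 6
Volume = (1/3) * pi * 324 * 6
Volume = (1/3) * pi * 1944
Volume = 2035.75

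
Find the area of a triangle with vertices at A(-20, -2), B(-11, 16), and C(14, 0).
Using the coordinate formula: Area = (1/2)|x₁(y₂-y₃) + x₂(y₃-y₁) + x₃(y₁-y₂)|
Area = (1/2)|(-20)(16-0) + (-11)(0-(-2)) + 14((-2)-16)|
Area = (1/2)|(-20)*16 + (-11)*2 + 14*(-18)|
Area = (1/2)|(-320) + (-22) + (-252)|
Area = (1/2)*594 = 297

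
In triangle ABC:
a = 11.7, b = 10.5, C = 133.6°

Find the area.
Using A = ½ab·sin(C):
A = ½·11.7·10.5·sin(133.6°) = ½·122.85·0.724172 = 44.48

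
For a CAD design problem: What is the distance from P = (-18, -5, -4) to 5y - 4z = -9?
d = |0(-18) + 5(-5) + (-4)(-4) - (-9)| / √(0² + 5² + (-4)²) = 0/√41 = 0.0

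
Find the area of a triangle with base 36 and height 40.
Area = (1/2) * base * height
Area = (1/2) * 36 * 40
Area = 720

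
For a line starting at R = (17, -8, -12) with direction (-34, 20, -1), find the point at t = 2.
P(2) = (17 + (-34)(2), -8 + 20(2), -12 + (-1)(2)) = (-51, 32, -14)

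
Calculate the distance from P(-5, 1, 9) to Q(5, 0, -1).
d = √[(10)² + (-1)² + (-10)²] = √201 = 14.18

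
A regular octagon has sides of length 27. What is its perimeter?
Perimeter = number of sides * side length
Perimeter = 8 * 27
Perimeter = 216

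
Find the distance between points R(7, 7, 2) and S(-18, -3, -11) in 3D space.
d = √[(-25)² + (-10)² + (-13)²] = √894 = 29.9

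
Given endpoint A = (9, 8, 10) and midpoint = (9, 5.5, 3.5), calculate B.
B = (2×9 - 9, 2×5.5 - 8, 2×3.5 - 10) = (9, 3, -3)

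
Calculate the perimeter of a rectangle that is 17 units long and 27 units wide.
Perimeter = 2 * (length + width)
Perimeter = 2 * (17 + 27)
Perimeter = 2 * 44
Perimeter = 88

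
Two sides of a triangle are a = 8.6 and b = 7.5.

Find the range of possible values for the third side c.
By the triangle inequality: |a - b| < c < a + b
|8.6 - 7.5| < c < 8.6 + 7.5
1.1 < c < 16.1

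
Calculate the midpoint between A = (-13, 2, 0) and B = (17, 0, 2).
Midpoint = ((-13+17)/2, (2+0)/2, (0+2)/2) = (2, 1, 1)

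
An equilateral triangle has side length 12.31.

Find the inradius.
For an equilateral triangle, r = s/(2√3) where s is the side.
r = 12.31/(2√3) = 12.31/3.464102 = 3.554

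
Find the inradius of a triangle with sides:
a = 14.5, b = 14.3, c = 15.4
s = (a+b+c)/2 = (14.5+14.3+15.4)/2 = 22.1
Area = √(s(s-a)(s-b)(s-c)) = √(22.1·7.6·7.8·6.7) = 93.6888
r = Area/s = 93.6888/22.1 = 4.239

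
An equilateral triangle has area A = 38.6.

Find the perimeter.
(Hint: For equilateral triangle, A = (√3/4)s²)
A = (√3/4)s²  →  s² = 4A/√3 = 4·38.6/√3 = 89.1429
s = 9.44155
Perimeter = 3s = 28.32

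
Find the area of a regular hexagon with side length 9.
For a regular 6-gon with side length s = 9:
Apothem a = s / (2*tan(pi/6)) = 9 / (2*tan(pi/6)) ≈ 7.7942
Perimeter P = 6 * 9 = 54
Area = (1/2) * P * a = (1/2) * 54 * 7.7942 = 210.44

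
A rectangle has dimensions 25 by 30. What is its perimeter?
Perimeter = 2 * (length + width)
Perimeter = 2 * (25 + 30)
Perimeter = 2 * 55
Perimeter = 110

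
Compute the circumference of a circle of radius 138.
Circumference = 2 * pi * r
Circumference = 2 * pi * 138
Circumference = 867.08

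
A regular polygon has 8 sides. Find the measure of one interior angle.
Interior angle of a regular n-gon = (n-2)*180/n
Interior angle = (8-2)*180/8
Interior angle = 6*180/8
Interior angle = 1080/8
Interior angle = 135 degrees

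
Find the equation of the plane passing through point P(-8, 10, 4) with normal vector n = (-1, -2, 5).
d = n·P = (-1)(-8) + (-2)(10) + (5)(4) = 8
Plane: -x - 2y + 5z = 8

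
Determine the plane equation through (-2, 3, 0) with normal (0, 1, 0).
d = n·P = (0)(-2) + (1)(3) + (0)(0) = 3
Plane: y = 3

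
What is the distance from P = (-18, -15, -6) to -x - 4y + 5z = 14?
d = |(-1)(-18) + (-4)(-15) + 5(-6) - (14)| / √((-1)² + (-4)² + 5²) = 34/√42 = 5.246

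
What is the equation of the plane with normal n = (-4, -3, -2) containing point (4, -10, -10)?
d = n·P = (-4)(4) + (-3)(-10) + (-2)(-10) = 34
Plane: -4x - 3y - 2z = 34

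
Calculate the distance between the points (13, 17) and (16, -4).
Using the distance formula: d = sqrt((x₂-x₁)² + (y₂-y₁)²)
dx = 16 - 13 = 3
dy = (-4) - 17 = -21
d = sqrt(3² + (-21)²) = sqrt(9 + 441) = sqrt(450) = 21.21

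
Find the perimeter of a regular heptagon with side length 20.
Perimeter = number of sides * side length
Perimeter = 7 * 20
Perimeter = 140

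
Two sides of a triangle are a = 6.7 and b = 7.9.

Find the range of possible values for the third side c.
By the triangle inequality: |a - b| < c < a + b
|6.7 - 7.9| < c < 6.7 + 7.9
1.2 < c < 14.6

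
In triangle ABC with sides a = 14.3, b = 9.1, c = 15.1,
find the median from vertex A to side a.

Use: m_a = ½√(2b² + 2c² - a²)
m_a = ½√(2·9.1² + 2·15.1² - 14.3²)
m_a = ½√(165.62 + 456.02 - 204.49) = ½√417.15 = 10.21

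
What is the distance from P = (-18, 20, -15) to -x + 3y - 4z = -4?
d = |(-1)(-18) + 3(20) + (-4)(-15) - (-4)| / √((-1)² + 3² + (-4)²) = 142/√26 = 27.85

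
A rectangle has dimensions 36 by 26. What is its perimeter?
Perimeter = 2 * (length + width)
Perimeter = 2 * (36 + 26)
Perimeter = 2 * 62
Perimeter = 124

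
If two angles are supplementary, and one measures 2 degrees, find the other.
Supplementary angles sum to 180 degrees.
Other angle = 180 - 2
Other angle = 178 degrees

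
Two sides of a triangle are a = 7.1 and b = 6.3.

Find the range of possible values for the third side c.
By the triangle inequality: |a - b| < c < a + b
|7.1 - 6.3| < c < 7.1 + 6.3
0.8 < c < 13.4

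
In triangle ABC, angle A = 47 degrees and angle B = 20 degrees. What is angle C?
Sum of angles in a triangle = 180 degrees
Third angle = 180 - 47 - 20
Third angle = 113 degrees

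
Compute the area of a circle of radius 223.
Area = pi * r²
Area = pi * 223²
Area = pi * 49729
Area = 156228.26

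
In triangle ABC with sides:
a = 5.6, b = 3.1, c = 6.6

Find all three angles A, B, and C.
By the law of cosines:
cos(A) = (b² + c² - a²)/(2bc) = 0.532991  →  A = 57.79°
cos(B) = (a² + c² - b²)/(2ac) = 0.883523  →  B = 27.93°
cos(C) = (a² + b² - c²)/(2ab) = -0.074597  →  C = 94.28°
Check: A + B + C = 180.0° ✓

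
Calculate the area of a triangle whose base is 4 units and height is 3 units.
Area = (1/2) * base * height
Area = (1/2) * 4 * 3
Area = 6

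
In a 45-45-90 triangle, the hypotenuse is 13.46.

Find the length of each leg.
In a 45-45-90 triangle, hypotenuse = leg·√2  →  leg = hypotenuse/√2
leg = 13.46/√2 = 9.518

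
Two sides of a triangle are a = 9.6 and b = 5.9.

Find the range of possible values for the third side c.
By the triangle inequality: |a - b| < c < a + b
|9.6 - 5.9| < c < 9.6 + 5.9
3.7 < c < 15.5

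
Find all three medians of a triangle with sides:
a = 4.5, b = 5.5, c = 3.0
Using m_x = ½√(2y² + 2z² - x²):
m_a = ½√(2·5.5² + 2·3.0² - 4.5²) = ½√58.25 = 3.816
m_b = ½√(2·4.5² + 2·3.0² - 5.5²) = ½√28.25 = 2.658
m_c = ½√(2·4.5² + 2·5.5² - 3.0²) = ½√92 = 4.796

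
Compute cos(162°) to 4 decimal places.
cos(162 degrees) = -0.9511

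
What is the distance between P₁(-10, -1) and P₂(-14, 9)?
Using the distance formula: d = sqrt((x₂-x₁)² + (y₂-y₁)²)
dx = (-14) - (-10) = -4
dy = 9 - (-1) = 10
d = sqrt((-4)² + 10²) = sqrt(16 + 100) = sqrt(116) = 10.77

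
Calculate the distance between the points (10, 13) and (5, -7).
Using the distance formula: d = sqrt((x₂-x₁)² + (y₂-y₁)²)
dx = 5 - 10 = -5
dy = (-7) - 13 = -20
d = sqrt((-5)² + (-20)²) = sqrt(25 + 400) = sqrt(425) = 20.62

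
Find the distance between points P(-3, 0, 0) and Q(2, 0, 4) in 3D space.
d = √[(5)² + (0)² + (4)²] = √41 = 6.403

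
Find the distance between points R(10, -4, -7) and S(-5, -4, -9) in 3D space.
d = √[(-15)² + (0)² + (-2)²] = √229 = 15.13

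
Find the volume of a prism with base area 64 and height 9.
Volume = base area * height
Volume = 64 * 9
Volume = 576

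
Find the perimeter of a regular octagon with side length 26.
Perimeter = number of sides * side length
Perimeter = 8 * 26
Perimeter = 208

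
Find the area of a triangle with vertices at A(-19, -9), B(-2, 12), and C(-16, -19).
Using the coordinate formula: Area = (1/2)|x₁(y₂-y₃) + x₂(y₃-y₁) + x₃(y₁-y₂)|
Area = (1/2)|(-19)(12-(-19)) + (-2)((-19)-(-9)) + (-16)((-9)-12)|
Area = (1/2)|(-19)*31 + (-2)*(-10) + (-16)*(-21)|
Area = (1/2)|(-589) + 20 + 336|
Area = (1/2)*233 = 116.50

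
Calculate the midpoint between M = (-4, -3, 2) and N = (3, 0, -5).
Midpoint = ((-4+3)/2, (-3+0)/2, (2-5)/2) = (-0.5, -1.5, -1.5)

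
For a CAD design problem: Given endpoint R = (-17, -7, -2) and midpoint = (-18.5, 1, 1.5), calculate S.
S = (2×(-18.5) - (-17), 2×1 - (-7), 2×1.5 - (-2)) = (-20, 9, 5)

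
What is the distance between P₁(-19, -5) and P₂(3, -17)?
Using the distance formula: d = sqrt((x₂-x₁)² + (y₂-y₁)²)
dx = 3 - (-19) = 22
dy = (-17) - (-5) = -12
d = sqrt(22² + (-12)²) = sqrt(484 + 144) = sqrt(628) = 25.06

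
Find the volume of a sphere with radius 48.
Volume = (4/3) * pi * r³
Volume = (4/3) * pi * 48³
Volume = (4/3) * pi * 110592
Volume = 463246.69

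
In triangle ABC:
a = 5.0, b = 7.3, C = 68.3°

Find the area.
Using A = ½ab·sin(C):
A = ½·5.0·7.3·sin(68.3°) = ½·36.5·0.929133 = 16.96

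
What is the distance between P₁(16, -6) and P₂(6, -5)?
Using the distance formula: d = sqrt((x₂-x₁)² + (y₂-y₁)²)
dx = 6 - 16 = -10
dy = (-5) - (-6) = 1
d = sqrt((-10)² + 1²) = sqrt(100 + 1) = sqrt(101) = 10.05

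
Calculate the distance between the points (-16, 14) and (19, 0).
Using the distance formula: d = sqrt((x₂-x₁)² + (y₂-y₁)²)
dx = 19 - (-16) = 35
dy = 0 - 14 = -14
d = sqrt(35² + (-14)²) = sqrt(1225 + 196) = sqrt(1421) = 37.70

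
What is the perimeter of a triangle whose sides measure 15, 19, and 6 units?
Perimeter = sum of all sides
Perimeter = 15 + 19 + 6
Perimeter = 40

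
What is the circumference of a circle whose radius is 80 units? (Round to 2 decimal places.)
Circumference = 2 * pi * r
Circumference = 2 * pi * 80
Circumference = 502.65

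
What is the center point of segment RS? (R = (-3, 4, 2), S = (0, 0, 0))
Midpoint = ((-3+0)/2, (4+0)/2, (2+0)/2) = (-1.5, 2, 1)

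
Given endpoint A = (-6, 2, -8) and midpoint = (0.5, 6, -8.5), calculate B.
B = (2×0.5 - (-6), 2×6 - 2, 2×(-8.5) - (-8)) = (7, 10, -9)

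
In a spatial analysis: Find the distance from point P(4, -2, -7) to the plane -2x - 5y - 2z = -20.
d = |(-2)(4) + (-5)(-2) + (-2)(-7) - (-20)| / √((-2)² + (-5)² + (-2)²) = 36/√33 = 6.267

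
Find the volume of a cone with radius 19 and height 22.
Volume = (1/3) * pi * r² * h
Volume = (1/3) * pi * 19² * 22
Volume = (1/3) * pi * 361 * 22
Volume = (1/3) * pi * 7942
Volume = 8316.84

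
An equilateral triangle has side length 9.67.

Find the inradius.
For an equilateral triangle, r = s/(2√3) where s is the side.
r = 9.67/(2√3) = 9.67/3.464102 = 2.791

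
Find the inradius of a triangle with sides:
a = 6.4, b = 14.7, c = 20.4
s = (a+b+c)/2 = (6.4+14.7+20.4)/2 = 20.75
Area = √(s(s-a)(s-b)(s-c)) = √(20.75·14.35·6.05·0.35) = 25.11
r = Area/s = 25.11/20.75 = 1.21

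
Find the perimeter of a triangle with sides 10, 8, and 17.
Perimeter = sum of all sides
Perimeter = 10 + 8 + 17
Perimeter = 35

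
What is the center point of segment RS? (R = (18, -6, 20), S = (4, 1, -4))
Midpoint = ((18+4)/2, (-6+1)/2, (20-4)/2) = (11, -2.5, 8)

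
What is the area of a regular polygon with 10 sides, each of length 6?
For a regular 10-gon with side length s = 6:
Apothem a = s / (2*tan(pi/10)) = 6 / (2*tan(pi/10)) ≈ 9.2331
Perimeter P = 10 * 6 = 60
Area = (1/2) * P * a = (1/2) * 60 * 9.2331 = 276.99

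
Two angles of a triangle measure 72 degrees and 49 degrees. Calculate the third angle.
Sum of angles in a triangle = 180 degrees
Third angle = 180 - 72 - 49
Third angle = 59 degrees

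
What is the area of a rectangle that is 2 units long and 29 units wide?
Area = length * width
Area = 2 * 29
Area = 58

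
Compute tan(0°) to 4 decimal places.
tan(0 degrees) = 0
Decimal approximation: 0.0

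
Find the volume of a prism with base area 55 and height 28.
Volume = base area * height
Volume = 55 * 28
Volume = 1540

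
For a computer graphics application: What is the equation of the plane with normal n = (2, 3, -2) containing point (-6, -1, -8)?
d = n·P = (2)(-6) + (3)(-1) + (-2)(-8) = 1
Plane: 2x + 3y - 2z = 1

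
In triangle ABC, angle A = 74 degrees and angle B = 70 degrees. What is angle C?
Sum of angles in a triangle = 180 degrees
Third angle = 180 - 74 - 70
Third angle = 36 degrees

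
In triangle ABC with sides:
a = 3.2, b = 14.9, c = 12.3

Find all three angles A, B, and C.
By the law of cosines:
cos(A) = (b² + c² - a²)/(2bc) = 0.990506  →  A = 7.902°
cos(B) = (a² + c² - b²)/(2ac) = -0.768293  →  B = 140.2°
cos(C) = (a² + b² - c²)/(2ab) = 0.848993  →  C = 31.9°
Check: A + B + C = 180.0° ✓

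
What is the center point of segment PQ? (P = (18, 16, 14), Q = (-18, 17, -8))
Midpoint = ((18-18)/2, (16+17)/2, (14-8)/2) = (0, 16.5, 3)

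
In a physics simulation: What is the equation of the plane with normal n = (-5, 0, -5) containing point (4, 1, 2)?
d = n·P = (-5)(4) + (0)(1) + (-5)(2) = -30
Plane: -5x - 5z = -30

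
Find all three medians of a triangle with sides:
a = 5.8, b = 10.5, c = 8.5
Using m_x = ½√(2y² + 2z² - x²):
m_a = ½√(2·10.5² + 2·8.5² - 5.8²) = ½√331.36 = 9.102
m_b = ½√(2·5.8² + 2·8.5² - 10.5²) = ½√101.53 = 5.038
m_c = ½√(2·5.8² + 2·10.5² - 8.5²) = ½√215.53 = 7.34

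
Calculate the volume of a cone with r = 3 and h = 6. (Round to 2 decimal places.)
Volume = (1/3) * pi * r² * h
Volume = (1/3) * pi * 3² * 6
Volume = (1/3) * pi * 9 * 6
Volume = (1/3) * pi * 54
Volume = 56.55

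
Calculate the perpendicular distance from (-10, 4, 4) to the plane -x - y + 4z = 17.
d = |(-1)(-10) + (-1)(4) + 4(4) - (17)| / √((-1)² + (-1)² + 4²) = 5/√18 = 1.179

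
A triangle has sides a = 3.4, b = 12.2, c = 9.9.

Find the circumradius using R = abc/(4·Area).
s = (a+b+c)/2 = 12.75
Area = √(s(s-a)(s-b)(s-c)) = √(12.75·9.35·0.55·2.85) = 13.6699
R = abc/(4·Area) = (3.4·12.2·9.9)/(4·13.6699) = 410.652/54.6796 = 7.51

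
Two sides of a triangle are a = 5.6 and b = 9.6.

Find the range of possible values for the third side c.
By the triangle inequality: |a - b| < c < a + b
|5.6 - 9.6| < c < 5.6 + 9.6
4 < c < 15.2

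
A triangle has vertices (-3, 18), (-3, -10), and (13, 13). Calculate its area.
Using the coordinate formula: Area = (1/2)|x₁(y₂-y₃) + x₂(y₃-y₁) + x₃(y₁-y₂)|
Area = (1/2)|(-3)((-10)-13) + (-3)(13-18) + 13(18-(-10))|
Area = (1/2)|(-3)*(-23) + (-3)*(-5) + 13*28|
Area = (1/2)|69 + 15 + 364|
Area = (1/2)*448 = 224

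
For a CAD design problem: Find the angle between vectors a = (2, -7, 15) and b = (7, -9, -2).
a·b = 47, |a|² = 278, |b|² = 134
cos θ = 47/√37252 ≈ 0.2435
θ ≈ 75.91°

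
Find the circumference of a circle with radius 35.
Circumference = 2 * pi * r
Circumference = 2 * pi * 35
Circumference = 219.91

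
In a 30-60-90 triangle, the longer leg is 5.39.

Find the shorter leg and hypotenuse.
In a 30-60-90 triangle, sides are in ratio 1 : √3 : 2.
Long leg = short leg·√3  →  short leg = 5.39/√3 = 3.112
Hypotenuse = 2·(short leg) = 2·5.39/√3 = 6.224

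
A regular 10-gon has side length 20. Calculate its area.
For a regular 10-gon with side length s = 20:
Apothem a = s / (2*tan(pi/10)) = 20 / (2*tan(pi/10)) ≈ 30.7768
Perimeter P = 10 * 20 = 200
Area = (1/2) * P * a = (1/2) * 200 * 30.7768 = 3077.68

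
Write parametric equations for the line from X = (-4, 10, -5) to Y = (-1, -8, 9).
Direction vector d = Y - X = (3, -18, 14)
x = -4 + 3t, y = 10 - 18t, z = -5 + 14t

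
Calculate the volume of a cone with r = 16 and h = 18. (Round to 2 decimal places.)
Volume = (1/3) * pi * r² * h
Volume = (1/3) * pi * 16² * 18
Volume = (1/3) * pi * 256 * 18
Volume = (1/3) * pi * 4608
Volume = 4825.49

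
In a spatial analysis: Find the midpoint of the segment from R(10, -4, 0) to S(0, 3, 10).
Midpoint = ((10+0)/2, (-4+3)/2, (0+10)/2) = (5, -0.5, 5)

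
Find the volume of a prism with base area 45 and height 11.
Volume = base area * height
Volume = 45 * 11
Volume = 495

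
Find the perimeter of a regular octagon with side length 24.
Perimeter = number of sides * side length
Perimeter = 8 * 24
Perimeter = 192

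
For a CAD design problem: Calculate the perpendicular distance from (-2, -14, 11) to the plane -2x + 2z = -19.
d = |(-2)(-2) + 0(-14) + 2(11) - (-19)| / √((-2)² + 0² + 2²) = 45/√8 = 15.91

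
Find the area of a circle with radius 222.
Area = pi * r²
Area = pi * 222²
Area = pi * 49284
Area = 154830.25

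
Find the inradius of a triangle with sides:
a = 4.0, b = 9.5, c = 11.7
s = (a+b+c)/2 = (4.0+9.5+11.7)/2 = 12.6
Area = √(s(s-a)(s-b)(s-c)) = √(12.6·8.6·3.1·0.9) = 17.3875
r = Area/s = 17.3875/12.6 = 1.38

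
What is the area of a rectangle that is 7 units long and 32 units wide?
Area = length * width
Area = 7 * 32
Area = 224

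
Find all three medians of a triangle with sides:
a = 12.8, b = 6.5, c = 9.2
Using m_x = ½√(2y² + 2z² - x²):
m_a = ½√(2·6.5² + 2·9.2² - 12.8²) = ½√89.94 = 4.742
m_b = ½√(2·12.8² + 2·9.2² - 6.5²) = ½√454.71 = 10.66
m_c = ½√(2·12.8² + 2·6.5² - 9.2²) = ½√327.54 = 9.049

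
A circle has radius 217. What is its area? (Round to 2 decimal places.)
Area = pi * r²
Area = pi * 217²
Area = pi * 47089
Area = 147934.46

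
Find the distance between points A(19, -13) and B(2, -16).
Using the distance formula: d = sqrt((x₂-x₁)² + (y₂-y₁)²)
dx = 2 - 19 = -17
dy = (-16) - (-13) = -3
d = sqrt((-17)² + (-3)²) = sqrt(289 + 9) = sqrt(298) = 17.26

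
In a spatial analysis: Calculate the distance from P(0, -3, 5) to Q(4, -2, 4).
d = √[(4)² + (1)² + (-1)²] = √18 = 4.243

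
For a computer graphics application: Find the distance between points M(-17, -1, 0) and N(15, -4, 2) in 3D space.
d = √[(32)² + (-3)² + (2)²] = √1037 = 32.2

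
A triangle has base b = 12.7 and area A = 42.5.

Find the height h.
A = ½bh  →  h = 2A/b
h = 2·42.5/12.7 = 6.693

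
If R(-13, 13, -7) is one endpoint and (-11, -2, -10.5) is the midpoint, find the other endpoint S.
S = (2×(-11) - (-13), 2×(-2) - 13, 2×(-10.5) - (-7)) = (-9, -17, -14)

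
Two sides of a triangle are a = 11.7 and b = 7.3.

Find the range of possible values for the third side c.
By the triangle inequality: |a - b| < c < a + b
|11.7 - 7.3| < c < 11.7 + 7.3
4.4 < c < 19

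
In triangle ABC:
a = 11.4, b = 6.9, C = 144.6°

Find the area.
Using A = ½ab·sin(C):
A = ½·11.4·6.9·sin(144.6°) = ½·78.66·0.579281 = 22.78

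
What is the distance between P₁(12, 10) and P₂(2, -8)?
Using the distance formula: d = sqrt((x₂-x₁)² + (y₂-y₁)²)
dx = 2 - 12 = -10
dy = (-8) - 10 = -18
d = sqrt((-10)² + (-18)²) = sqrt(100 + 324) = sqrt(424) = 20.59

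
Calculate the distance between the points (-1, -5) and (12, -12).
Using the distance formula: d = sqrt((x₂-x₁)² + (y₂-y₁)²)
dx = 12 - (-1) = 13
dy = (-12) - (-5) = -7
d = sqrt(13² + (-7)²) = sqrt(169 + 49) = sqrt(218) = 14.76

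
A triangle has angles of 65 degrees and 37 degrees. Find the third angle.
Sum of angles in a triangle = 180 degrees
Third angle = 180 - 65 - 37
Third angle = 78 degrees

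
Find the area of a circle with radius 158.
Area = pi * r²
Area = pi * 158²
Area = pi * 24964
Area = 78426.72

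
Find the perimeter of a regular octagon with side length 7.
Perimeter = number of sides * side length
Perimeter = 8 * 7
Perimeter = 56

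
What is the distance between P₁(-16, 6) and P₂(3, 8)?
Using the distance formula: d = sqrt((x₂-x₁)² + (y₂-y₁)²)
dx = 3 - (-16) = 19
dy = 8 - 6 = 2
d = sqrt(19² + 2²) = sqrt(361 + 4) = sqrt(365) = 19.10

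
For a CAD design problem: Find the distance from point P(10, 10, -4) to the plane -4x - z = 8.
d = |(-4)(10) + 0(10) + (-1)(-4) - (8)| / √((-4)² + 0² + (-1)²) = 44/√17 = 10.67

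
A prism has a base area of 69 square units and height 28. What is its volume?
Volume = base area * height
Volume = 69 * 28
Volume = 1932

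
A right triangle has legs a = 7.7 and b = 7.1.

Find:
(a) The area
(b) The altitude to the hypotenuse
(a) Area = ½ab = ½·7.7·7.1 = 27.335
(b) Hypotenuse c = √(7.7² + 7.1²) = √109.7 = 10.4738
    Area = ½·c·h_c  →  h_c = 2·Area/c = 2·27.335/10.4738 = 5.22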